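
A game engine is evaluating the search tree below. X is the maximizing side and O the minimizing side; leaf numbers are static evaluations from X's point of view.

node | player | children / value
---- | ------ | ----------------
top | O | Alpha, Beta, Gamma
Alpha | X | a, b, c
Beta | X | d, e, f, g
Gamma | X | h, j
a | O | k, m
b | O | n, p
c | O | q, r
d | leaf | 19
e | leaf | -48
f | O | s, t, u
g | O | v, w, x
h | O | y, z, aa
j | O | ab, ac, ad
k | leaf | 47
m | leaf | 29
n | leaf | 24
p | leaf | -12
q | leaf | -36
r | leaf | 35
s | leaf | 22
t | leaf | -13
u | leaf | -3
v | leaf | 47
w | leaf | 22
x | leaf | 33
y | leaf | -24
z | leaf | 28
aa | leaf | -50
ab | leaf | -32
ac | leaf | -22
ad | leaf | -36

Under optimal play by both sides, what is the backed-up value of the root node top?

a (O): min(47, 29) = 29
b (O): min(24, -12) = -12
c (O): min(-36, 35) = -36
Alpha (X): max(29, -12, -36) = 29
f (O): min(22, -13, -3) = -13
g (O): min(47, 22, 33) = 22
Beta (X): max(19, -48, -13, 22) = 22
h (O): min(-24, 28, -50) = -50
j (O): min(-32, -22, -36) = -36
Gamma (X): max(-50, -36) = -36
top (O): min(29, 22, -36) = -36

-36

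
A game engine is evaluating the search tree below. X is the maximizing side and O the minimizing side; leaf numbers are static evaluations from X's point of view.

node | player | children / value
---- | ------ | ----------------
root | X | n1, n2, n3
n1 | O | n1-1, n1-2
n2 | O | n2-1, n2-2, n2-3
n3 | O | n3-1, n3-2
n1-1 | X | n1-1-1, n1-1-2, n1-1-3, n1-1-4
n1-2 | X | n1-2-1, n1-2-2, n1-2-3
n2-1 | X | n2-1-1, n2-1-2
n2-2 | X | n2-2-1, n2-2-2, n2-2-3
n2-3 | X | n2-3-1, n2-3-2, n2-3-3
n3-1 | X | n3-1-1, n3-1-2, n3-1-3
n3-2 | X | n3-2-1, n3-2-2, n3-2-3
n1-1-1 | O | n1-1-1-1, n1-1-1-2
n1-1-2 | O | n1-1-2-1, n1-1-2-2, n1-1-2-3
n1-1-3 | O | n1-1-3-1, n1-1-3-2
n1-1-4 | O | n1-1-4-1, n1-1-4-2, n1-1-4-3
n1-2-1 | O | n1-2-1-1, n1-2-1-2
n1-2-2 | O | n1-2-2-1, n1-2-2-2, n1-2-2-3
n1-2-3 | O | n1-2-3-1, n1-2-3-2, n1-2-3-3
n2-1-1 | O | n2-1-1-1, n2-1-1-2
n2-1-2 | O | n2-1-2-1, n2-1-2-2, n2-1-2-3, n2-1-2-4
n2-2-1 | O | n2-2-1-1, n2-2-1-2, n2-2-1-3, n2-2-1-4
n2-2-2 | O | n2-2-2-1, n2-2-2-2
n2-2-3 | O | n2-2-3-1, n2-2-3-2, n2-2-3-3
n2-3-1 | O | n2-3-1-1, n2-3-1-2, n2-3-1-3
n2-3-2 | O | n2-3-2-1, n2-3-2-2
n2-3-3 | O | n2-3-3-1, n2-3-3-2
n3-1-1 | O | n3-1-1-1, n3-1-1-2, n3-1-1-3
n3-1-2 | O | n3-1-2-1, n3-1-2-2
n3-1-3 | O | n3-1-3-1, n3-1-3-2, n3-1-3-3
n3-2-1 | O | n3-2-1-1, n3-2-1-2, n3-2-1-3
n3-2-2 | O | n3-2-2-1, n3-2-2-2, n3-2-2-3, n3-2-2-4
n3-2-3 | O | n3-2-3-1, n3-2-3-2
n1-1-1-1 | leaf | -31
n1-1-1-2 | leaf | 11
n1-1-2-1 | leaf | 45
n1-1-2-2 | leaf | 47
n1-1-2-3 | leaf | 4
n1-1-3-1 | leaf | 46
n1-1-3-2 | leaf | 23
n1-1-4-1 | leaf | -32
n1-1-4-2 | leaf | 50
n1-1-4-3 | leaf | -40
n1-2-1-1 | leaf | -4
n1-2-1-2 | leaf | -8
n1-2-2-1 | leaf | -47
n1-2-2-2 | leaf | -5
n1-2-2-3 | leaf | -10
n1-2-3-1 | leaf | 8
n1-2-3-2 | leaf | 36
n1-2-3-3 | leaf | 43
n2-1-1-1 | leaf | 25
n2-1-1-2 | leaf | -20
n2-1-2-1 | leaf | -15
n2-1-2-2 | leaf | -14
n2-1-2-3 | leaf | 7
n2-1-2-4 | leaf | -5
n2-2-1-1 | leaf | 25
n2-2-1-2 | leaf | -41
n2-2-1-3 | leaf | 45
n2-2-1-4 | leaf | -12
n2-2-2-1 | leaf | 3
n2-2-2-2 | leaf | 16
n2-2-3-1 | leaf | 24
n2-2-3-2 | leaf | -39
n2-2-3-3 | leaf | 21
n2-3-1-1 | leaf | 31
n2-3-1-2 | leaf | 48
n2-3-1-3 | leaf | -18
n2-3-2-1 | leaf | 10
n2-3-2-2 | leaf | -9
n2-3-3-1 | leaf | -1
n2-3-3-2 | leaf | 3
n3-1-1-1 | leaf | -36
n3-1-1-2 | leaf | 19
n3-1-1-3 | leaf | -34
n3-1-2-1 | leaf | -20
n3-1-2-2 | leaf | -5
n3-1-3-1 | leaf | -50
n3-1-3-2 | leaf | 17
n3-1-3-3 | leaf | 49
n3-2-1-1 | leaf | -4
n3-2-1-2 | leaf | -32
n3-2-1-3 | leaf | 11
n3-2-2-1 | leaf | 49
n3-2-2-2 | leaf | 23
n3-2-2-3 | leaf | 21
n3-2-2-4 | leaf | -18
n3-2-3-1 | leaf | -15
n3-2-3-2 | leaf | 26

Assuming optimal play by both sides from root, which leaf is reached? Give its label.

n1-1-1 (O): min(-31, 11) = -31
n1-1-2 (O): min(45, 47, 4) = 4
n1-1-3 (O): min(46, 23) = 23
n1-1-4 (O): min(-32, 50, -40) = -40
n1-1 (X): max(-31, 4, 23, -40) = 23
n1-2-1 (O): min(-4, -8) = -8
n1-2-2 (O): min(-47, -5, -10) = -47
n1-2-3 (O): min(8, 36, 43) = 8
n1-2 (X): max(-8, -47, 8) = 8
n1 (O): min(23, 8) = 8
n2-1-1 (O): min(25, -20) = -20
n2-1-2 (O): min(-15, -14, 7, -5) = -15
n2-1 (X): max(-20, -15) = -15
n2-2-1 (O): min(25, -41, 45, -12) = -41
n2-2-2 (O): min(3, 16) = 3
n2-2-3 (O): min(24, -39, 21) = -39
n2-2 (X): max(-41, 3, -39) = 3
n2-3-1 (O): min(31, 48, -18) = -18
n2-3-2 (O): min(10, -9) = -9
n2-3-3 (O): min(-1, 3) = -1
n2-3 (X): max(-18, -9, -1) = -1
n2 (O): min(-15, 3, -1) = -15
n3-1-1 (O): min(-36, 19, -34) = -36
n3-1-2 (O): min(-20, -5) = -20
n3-1-3 (O): min(-50, 17, 49) = -50
n3-1 (X): max(-36, -20, -50) = -20
n3-2-1 (O): min(-4, -32, 11) = -32
n3-2-2 (O): min(49, 23, 21, -18) = -18
n3-2-3 (O): min(-15, 26) = -15
n3-2 (X): max(-32, -18, -15) = -15
n3 (O): min(-20, -15) = -20
root (X): max(8, -15, -20) = 8
At root, X picks n1 (highest: 8).
At n1, O picks n1-2 (lowest: 8).
At n1-2, X picks n1-2-3 (highest: 8).
At n1-2-3, O picks n1-2-3-1 (lowest: 8).
Terminal value 8.

n1-2-3-1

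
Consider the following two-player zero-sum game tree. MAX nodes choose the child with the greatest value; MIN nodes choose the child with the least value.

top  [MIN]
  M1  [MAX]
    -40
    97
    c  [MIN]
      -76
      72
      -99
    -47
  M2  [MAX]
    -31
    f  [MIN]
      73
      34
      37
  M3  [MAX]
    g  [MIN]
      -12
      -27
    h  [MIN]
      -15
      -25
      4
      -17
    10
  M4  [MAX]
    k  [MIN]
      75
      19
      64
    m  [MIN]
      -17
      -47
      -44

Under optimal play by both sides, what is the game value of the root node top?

c (MIN): min(-76, 72, -99) = -99
M1 (MAX): max(-40, 97, -99, -47) = 97
f (MIN): min(73, 34, 37) = 34
M2 (MAX): max(-31, 34) = 34
g (MIN): min(-12, -27) = -27
h (MIN): min(-15, -25, 4, -17) = -25
M3 (MAX): max(-27, -25, 10) = 10
k (MIN): min(75, 19, 64) = 19
m (MIN): min(-17, -47, -44) = -47
M4 (MAX): max(19, -47) = 19
top (MIN): min(97, 34, 10, 19) = 10

10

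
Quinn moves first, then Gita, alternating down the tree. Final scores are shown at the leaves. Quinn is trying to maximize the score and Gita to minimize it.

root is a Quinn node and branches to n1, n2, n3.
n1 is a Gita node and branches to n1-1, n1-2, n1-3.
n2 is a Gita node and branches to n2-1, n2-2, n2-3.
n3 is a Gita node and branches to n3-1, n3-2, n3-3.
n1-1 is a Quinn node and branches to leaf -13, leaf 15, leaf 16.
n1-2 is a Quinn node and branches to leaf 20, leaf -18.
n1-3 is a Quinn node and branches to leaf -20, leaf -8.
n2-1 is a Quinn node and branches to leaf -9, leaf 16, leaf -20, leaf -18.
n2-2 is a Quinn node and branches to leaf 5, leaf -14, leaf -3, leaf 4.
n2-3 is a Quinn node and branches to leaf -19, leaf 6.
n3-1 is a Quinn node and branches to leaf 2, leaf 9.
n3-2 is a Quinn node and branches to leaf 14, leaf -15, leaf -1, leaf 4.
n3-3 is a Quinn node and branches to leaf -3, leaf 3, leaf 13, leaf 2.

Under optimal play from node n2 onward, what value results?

n2-1 (Quinn): max(-9, 16, -20, -18) = 16
n2-2 (Quinn): max(5, -14, -3, 4) = 5
n2-3 (Quinn): max(-19, 6) = 6
n2 (Gita): min(16, 5, 6) = 5

5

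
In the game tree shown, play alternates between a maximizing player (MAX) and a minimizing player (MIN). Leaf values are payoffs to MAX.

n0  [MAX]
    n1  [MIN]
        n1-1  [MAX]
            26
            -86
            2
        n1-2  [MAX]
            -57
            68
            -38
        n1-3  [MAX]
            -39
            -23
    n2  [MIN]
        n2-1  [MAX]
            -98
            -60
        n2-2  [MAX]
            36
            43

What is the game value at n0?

-23

n1-1 (MAX): max(26, -86, 2) = 26
n1-2 (MAX): max(-57, 68, -38) = 68
n1-3 (MAX): max(-39, -23) = -23
n1 (MIN): min(26, 68, -23) = -23
n2-1 (MAX): max(-98, -60) = -60
n2-2 (MAX): max(36, 43) = 43
n2 (MIN): min(-60, 43) = -60
n0 (MAX): max(-23, -60) = -23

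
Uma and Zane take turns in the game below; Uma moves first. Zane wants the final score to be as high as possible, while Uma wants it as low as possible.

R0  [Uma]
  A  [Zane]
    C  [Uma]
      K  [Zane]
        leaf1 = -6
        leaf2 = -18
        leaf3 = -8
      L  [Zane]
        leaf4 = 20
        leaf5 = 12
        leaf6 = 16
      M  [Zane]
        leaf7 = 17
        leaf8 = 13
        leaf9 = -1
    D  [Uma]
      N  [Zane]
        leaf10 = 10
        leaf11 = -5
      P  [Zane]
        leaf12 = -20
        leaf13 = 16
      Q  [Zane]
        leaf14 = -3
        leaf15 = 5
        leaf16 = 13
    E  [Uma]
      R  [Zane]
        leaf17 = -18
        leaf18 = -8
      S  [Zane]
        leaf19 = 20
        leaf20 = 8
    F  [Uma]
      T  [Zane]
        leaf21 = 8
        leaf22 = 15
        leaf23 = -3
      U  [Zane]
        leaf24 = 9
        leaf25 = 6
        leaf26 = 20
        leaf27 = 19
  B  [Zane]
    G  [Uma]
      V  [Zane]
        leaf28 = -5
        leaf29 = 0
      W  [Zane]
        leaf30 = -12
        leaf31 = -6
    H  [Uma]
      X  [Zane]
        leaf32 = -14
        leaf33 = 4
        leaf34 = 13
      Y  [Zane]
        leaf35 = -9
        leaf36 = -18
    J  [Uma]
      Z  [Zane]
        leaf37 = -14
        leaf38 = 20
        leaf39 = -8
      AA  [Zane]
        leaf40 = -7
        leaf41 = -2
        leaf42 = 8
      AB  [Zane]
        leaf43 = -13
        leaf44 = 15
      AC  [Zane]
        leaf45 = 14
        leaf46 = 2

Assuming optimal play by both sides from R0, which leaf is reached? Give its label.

K (Zane): max(-6, -18, -8) = -6
L (Zane): max(20, 12, 16) = 20
M (Zane): max(17, 13, -1) = 17
C (Uma): min(-6, 20, 17) = -6
N (Zane): max(10, -5) = 10
P (Zane): max(-20, 16) = 16
Q (Zane): max(-3, 5, 13) = 13
D (Uma): min(10, 16, 13) = 10
R (Zane): max(-18, -8) = -8
S (Zane): max(20, 8) = 20
E (Uma): min(-8, 20) = -8
T (Zane): max(8, 15, -3) = 15
U (Zane): max(9, 6, 20, 19) = 20
F (Uma): min(15, 20) = 15
A (Zane): max(-6, 10, -8, 15) = 15
V (Zane): max(-5, 0) = 0
W (Zane): max(-12, -6) = -6
G (Uma): min(0, -6) = -6
X (Zane): max(-14, 4, 13) = 13
Y (Zane): max(-9, -18) = -9
H (Uma): min(13, -9) = -9
Z (Zane): max(-14, 20, -8) = 20
AA (Zane): max(-7, -2, 8) = 8
AB (Zane): max(-13, 15) = 15
AC (Zane): max(14, 2) = 14
J (Uma): min(20, 8, 15, 14) = 8
B (Zane): max(-6, -9, 8) = 8
R0 (Uma): min(15, 8) = 8
At R0, Uma picks B (lowest: 8).
At B, Zane picks J (highest: 8).
At J, Uma picks AA (lowest: 8).
At AA, Zane picks leaf42 (highest: 8).
Terminal value 8.

leaf42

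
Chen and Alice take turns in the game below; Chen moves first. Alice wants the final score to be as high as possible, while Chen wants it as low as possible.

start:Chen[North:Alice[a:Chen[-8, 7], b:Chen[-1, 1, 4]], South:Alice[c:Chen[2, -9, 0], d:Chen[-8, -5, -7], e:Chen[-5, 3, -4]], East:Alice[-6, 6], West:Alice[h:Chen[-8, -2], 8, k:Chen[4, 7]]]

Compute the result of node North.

a (Chen): min(-8, 7) = -8
b (Chen): min(-1, 1, 4) = -1
North (Alice): max(-8, -1) = -1

-1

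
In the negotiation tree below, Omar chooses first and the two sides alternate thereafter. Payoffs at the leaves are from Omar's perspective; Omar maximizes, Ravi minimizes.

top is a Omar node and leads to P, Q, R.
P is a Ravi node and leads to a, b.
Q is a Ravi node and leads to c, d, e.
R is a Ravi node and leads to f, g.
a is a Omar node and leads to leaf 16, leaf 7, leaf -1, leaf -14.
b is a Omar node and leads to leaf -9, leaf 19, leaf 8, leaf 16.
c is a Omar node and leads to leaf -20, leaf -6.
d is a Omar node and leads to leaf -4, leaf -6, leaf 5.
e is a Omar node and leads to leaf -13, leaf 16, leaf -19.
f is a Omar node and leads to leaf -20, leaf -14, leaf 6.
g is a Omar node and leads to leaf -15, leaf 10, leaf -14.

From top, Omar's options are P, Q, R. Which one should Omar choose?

P

a (Omar): max(16, 7, -1, -14) = 16
b (Omar): max(-9, 19, 8, 16) = 19
P (Ravi): min(16, 19) = 16
c (Omar): max(-20, -6) = -6
d (Omar): max(-4, -6, 5) = 5
e (Omar): max(-13, 16, -19) = 16
Q (Ravi): min(-6, 5, 16) = -6
f (Omar): max(-20, -14, 6) = 6
g (Omar): max(-15, 10, -14) = 10
R (Ravi): min(6, 10) = 6
top (Omar): max(16, -6, 6) = 16
Omar at top wants the highest of {P=16, Q=-6, R=6}, so chooses P.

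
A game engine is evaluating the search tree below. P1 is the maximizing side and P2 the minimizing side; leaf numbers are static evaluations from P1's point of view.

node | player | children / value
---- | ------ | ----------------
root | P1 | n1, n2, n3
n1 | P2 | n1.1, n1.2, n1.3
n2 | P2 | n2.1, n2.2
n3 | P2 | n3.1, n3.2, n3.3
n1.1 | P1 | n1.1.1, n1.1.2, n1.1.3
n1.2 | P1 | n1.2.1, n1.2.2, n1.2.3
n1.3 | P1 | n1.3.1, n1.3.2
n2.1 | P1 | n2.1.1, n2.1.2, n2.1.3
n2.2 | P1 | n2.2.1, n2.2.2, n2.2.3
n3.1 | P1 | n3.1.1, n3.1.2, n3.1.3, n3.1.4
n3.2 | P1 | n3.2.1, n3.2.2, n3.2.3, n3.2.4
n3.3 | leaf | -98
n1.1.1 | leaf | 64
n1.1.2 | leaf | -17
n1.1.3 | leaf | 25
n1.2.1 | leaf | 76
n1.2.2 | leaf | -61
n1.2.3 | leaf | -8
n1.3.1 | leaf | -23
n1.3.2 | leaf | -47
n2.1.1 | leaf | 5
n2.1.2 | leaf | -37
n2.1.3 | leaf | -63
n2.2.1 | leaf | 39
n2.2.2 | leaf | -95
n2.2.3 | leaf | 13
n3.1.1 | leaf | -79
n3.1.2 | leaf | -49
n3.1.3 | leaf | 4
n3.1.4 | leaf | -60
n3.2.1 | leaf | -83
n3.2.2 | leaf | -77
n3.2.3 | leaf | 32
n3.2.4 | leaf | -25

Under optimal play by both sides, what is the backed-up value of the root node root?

5

n1.1 (P1): max(64, -17, 25) = 64
n1.2 (P1): max(76, -61, -8) = 76
n1.3 (P1): max(-23, -47) = -23
n1 (P2): min(64, 76, -23) = -23
n2.1 (P1): max(5, -37, -63) = 5
n2.2 (P1): max(39, -95, 13) = 39
n2 (P2): min(5, 39) = 5
n3.1 (P1): max(-79, -49, 4, -60) = 4
n3.2 (P1): max(-83, -77, 32, -25) = 32
n3 (P2): min(4, 32, -98) = -98
root (P1): max(-23, 5, -98) = 5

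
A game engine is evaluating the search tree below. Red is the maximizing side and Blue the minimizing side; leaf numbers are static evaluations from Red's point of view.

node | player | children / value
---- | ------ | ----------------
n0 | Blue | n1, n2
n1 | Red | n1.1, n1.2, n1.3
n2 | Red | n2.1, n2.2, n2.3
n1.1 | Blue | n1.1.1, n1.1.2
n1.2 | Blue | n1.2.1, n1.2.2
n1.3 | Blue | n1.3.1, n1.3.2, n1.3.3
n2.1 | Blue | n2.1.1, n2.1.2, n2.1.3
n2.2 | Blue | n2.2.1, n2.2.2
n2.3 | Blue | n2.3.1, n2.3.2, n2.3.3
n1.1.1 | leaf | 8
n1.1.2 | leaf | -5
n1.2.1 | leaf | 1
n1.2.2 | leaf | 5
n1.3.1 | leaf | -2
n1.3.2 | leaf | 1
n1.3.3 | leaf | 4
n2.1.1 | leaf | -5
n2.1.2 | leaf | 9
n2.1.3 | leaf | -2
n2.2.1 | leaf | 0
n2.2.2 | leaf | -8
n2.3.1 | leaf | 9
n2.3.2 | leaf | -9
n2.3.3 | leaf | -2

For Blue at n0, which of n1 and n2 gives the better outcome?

n1.1 (Blue): min(8, -5) = -5
n1.2 (Blue): min(1, 5) = 1
n1.3 (Blue): min(-2, 1, 4) = -2
n1 (Red): max(-5, 1, -2) = 1
n2.1 (Blue): min(-5, 9, -2) = -5
n2.2 (Blue): min(0, -8) = -8
n2.3 (Blue): min(9, -9, -2) = -9
n2 (Red): max(-5, -8, -9) = -5
Blue prefers the lower value; n1=1, n2=-5. n2 is better since -5 < 1.

n2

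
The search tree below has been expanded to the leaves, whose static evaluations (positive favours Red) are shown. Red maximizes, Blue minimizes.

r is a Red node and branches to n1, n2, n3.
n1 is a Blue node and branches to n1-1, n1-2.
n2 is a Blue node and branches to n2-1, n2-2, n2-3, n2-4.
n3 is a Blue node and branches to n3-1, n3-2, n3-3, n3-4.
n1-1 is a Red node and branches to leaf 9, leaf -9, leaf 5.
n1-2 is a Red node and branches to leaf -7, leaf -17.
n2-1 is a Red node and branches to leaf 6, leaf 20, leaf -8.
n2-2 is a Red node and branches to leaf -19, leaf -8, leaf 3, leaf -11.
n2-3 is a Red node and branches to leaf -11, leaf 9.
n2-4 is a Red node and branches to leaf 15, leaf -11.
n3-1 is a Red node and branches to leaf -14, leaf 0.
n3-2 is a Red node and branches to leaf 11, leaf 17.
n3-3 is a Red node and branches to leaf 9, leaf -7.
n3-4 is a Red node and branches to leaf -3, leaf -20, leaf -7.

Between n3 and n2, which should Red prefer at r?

n3-1 (Red): max(-14, 0) = 0
n3-2 (Red): max(11, 17) = 17
n3-3 (Red): max(9, -7) = 9
n3-4 (Red): max(-3, -20, -7) = -3
n3 (Blue): min(0, 17, 9, -3) = -3
n2-1 (Red): max(6, 20, -8) = 20
n2-2 (Red): max(-19, -8, 3, -11) = 3
n2-3 (Red): max(-11, 9) = 9
n2-4 (Red): max(15, -11) = 15
n2 (Blue): min(20, 3, 9, 15) = 3
Red prefers the higher value; n3=-3, n2=3. n2 is better since 3 > -3.

n2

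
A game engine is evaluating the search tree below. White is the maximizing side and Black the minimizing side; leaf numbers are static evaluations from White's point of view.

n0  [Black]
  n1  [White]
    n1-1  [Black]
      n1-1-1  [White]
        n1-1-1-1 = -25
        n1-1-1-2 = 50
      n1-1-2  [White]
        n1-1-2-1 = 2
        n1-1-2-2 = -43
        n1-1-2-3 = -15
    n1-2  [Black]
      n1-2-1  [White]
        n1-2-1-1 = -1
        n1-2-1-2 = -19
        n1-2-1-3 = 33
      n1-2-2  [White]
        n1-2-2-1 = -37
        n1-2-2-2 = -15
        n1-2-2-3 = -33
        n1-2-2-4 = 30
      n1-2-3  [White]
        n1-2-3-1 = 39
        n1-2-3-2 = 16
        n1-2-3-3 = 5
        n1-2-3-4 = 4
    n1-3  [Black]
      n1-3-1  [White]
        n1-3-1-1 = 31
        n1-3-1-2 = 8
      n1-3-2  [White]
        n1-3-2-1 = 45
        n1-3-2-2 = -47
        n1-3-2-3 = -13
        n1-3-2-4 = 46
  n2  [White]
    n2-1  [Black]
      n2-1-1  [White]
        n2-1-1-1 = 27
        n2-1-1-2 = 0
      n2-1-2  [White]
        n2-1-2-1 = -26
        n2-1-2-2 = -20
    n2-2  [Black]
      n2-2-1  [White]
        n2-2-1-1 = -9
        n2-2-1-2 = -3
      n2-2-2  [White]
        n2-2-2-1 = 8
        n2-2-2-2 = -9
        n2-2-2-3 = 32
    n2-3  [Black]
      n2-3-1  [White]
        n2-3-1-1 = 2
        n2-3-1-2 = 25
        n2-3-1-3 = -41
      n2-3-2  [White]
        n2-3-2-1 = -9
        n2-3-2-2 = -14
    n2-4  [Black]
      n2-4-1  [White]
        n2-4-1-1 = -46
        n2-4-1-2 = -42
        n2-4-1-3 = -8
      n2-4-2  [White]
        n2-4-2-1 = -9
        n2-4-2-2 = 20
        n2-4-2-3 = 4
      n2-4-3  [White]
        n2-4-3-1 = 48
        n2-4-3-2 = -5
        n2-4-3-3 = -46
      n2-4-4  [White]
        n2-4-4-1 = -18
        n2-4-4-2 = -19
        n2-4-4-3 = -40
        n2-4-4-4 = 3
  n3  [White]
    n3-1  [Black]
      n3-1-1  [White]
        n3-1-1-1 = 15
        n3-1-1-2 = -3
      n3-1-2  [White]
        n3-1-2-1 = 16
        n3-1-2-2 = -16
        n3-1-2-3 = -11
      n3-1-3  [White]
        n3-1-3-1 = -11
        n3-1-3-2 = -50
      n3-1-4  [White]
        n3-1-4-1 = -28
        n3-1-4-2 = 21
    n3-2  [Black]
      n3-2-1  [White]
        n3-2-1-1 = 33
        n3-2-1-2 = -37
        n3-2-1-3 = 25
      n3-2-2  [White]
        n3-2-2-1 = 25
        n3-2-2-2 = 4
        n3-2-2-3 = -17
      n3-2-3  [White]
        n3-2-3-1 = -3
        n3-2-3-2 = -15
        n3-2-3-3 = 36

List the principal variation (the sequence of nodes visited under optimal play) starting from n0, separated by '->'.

n1-1-1 (White): max(-25, 50) = 50
n1-1-2 (White): max(2, -43, -15) = 2
n1-1 (Black): min(50, 2) = 2
n1-2-1 (White): max(-1, -19, 33) = 33
n1-2-2 (White): max(-37, -15, -33, 30) = 30
n1-2-3 (White): max(39, 16, 5, 4) = 39
n1-2 (Black): min(33, 30, 39) = 30
n1-3-1 (White): max(31, 8) = 31
n1-3-2 (White): max(45, -47, -13, 46) = 46
n1-3 (Black): min(31, 46) = 31
n1 (White): max(2, 30, 31) = 31
n2-1-1 (White): max(27, 0) = 27
n2-1-2 (White): max(-26, -20) = -20
n2-1 (Black): min(27, -20) = -20
n2-2-1 (White): max(-9, -3) = -3
n2-2-2 (White): max(8, -9, 32) = 32
n2-2 (Black): min(-3, 32) = -3
n2-3-1 (White): max(2, 25, -41) = 25
n2-3-2 (White): max(-9, -14) = -9
n2-3 (Black): min(25, -9) = -9
n2-4-1 (White): max(-46, -42, -8) = -8
n2-4-2 (White): max(-9, 20, 4) = 20
n2-4-3 (White): max(48, -5, -46) = 48
n2-4-4 (White): max(-18, -19, -40, 3) = 3
n2-4 (Black): min(-8, 20, 48, 3) = -8
n2 (White): max(-20, -3, -9, -8) = -3
n3-1-1 (White): max(15, -3) = 15
n3-1-2 (White): max(16, -16, -11) = 16
n3-1-3 (White): max(-11, -50) = -11
n3-1-4 (White): max(-28, 21) = 21
n3-1 (Black): min(15, 16, -11, 21) = -11
n3-2-1 (White): max(33, -37, 25) = 33
n3-2-2 (White): max(25, 4, -17) = 25
n3-2-3 (White): max(-3, -15, 36) = 36
n3-2 (Black): min(33, 25, 36) = 25
n3 (White): max(-11, 25) = 25
n0 (Black): min(31, -3, 25) = -3
At n0, Black picks n2 (lowest: -3).
At n2, White picks n2-2 (highest: -3).
At n2-2, Black picks n2-2-1 (lowest: -3).
At n2-2-1, White picks n2-2-1-2 (highest: -3).
Terminal value -3.

n0 -> n2 -> n2-2 -> n2-2-1 -> n2-2-1-2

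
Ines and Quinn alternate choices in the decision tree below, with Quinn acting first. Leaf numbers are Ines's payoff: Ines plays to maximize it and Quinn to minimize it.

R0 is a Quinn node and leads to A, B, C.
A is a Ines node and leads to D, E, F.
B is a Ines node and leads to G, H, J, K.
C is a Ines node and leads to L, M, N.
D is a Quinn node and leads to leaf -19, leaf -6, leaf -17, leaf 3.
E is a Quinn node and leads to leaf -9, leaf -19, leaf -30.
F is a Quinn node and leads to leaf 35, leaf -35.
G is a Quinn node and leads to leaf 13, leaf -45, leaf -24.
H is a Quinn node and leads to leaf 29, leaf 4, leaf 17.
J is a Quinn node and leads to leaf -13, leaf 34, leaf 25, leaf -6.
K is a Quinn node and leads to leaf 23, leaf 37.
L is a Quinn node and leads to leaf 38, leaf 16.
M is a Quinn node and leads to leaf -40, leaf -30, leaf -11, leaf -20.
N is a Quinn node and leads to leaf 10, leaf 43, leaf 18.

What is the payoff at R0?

D (Quinn): min(-19, -6, -17, 3) = -19
E (Quinn): min(-9, -19, -30) = -30
F (Quinn): min(35, -35) = -35
A (Ines): max(-19, -30, -35) = -19
G (Quinn): min(13, -45, -24) = -45
H (Quinn): min(29, 4, 17) = 4
J (Quinn): min(-13, 34, 25, -6) = -13
K (Quinn): min(23, 37) = 23
B (Ines): max(-45, 4, -13, 23) = 23
L (Quinn): min(38, 16) = 16
M (Quinn): min(-40, -30, -11, -20) = -40
N (Quinn): min(10, 43, 18) = 10
C (Ines): max(16, -40, 10) = 16
R0 (Quinn): min(-19, 23, 16) = -19

-19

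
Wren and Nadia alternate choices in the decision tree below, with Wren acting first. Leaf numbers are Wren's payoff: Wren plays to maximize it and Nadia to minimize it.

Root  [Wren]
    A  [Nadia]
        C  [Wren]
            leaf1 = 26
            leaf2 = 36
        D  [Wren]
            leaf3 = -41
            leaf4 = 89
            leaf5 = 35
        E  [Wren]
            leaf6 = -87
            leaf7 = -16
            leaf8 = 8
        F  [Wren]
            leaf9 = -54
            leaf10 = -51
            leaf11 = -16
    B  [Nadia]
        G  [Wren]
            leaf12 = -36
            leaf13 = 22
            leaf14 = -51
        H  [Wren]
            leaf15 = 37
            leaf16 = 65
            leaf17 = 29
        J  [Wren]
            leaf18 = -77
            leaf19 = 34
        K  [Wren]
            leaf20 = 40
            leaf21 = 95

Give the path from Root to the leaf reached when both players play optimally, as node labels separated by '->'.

C (Wren): max(26, 36) = 36
D (Wren): max(-41, 89, 35) = 89
E (Wren): max(-87, -16, 8) = 8
F (Wren): max(-54, -51, -16) = -16
A (Nadia): min(36, 89, 8, -16) = -16
G (Wren): max(-36, 22, -51) = 22
H (Wren): max(37, 65, 29) = 65
J (Wren): max(-77, 34) = 34
K (Wren): max(40, 95) = 95
B (Nadia): min(22, 65, 34, 95) = 22
Root (Wren): max(-16, 22) = 22
At Root, Wren picks B (highest: 22).
At B, Nadia picks G (lowest: 22).
At G, Wren picks leaf13 (highest: 22).
Terminal value 22.

Root -> B -> G -> leaf13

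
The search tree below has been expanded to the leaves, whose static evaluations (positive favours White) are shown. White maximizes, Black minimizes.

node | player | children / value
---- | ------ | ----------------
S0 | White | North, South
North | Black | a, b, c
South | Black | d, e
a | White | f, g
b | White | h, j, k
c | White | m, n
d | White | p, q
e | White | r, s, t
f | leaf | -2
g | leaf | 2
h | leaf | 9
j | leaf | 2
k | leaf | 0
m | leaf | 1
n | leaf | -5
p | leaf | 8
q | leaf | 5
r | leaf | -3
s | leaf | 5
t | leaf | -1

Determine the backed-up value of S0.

a (White): max(-2, 2) = 2
b (White): max(9, 2, 0) = 9
c (White): max(1, -5) = 1
North (Black): min(2, 9, 1) = 1
d (White): max(8, 5) = 8
e (White): max(-3, 5, -1) = 5
South (Black): min(8, 5) = 5
S0 (White): max(1, 5) = 5

5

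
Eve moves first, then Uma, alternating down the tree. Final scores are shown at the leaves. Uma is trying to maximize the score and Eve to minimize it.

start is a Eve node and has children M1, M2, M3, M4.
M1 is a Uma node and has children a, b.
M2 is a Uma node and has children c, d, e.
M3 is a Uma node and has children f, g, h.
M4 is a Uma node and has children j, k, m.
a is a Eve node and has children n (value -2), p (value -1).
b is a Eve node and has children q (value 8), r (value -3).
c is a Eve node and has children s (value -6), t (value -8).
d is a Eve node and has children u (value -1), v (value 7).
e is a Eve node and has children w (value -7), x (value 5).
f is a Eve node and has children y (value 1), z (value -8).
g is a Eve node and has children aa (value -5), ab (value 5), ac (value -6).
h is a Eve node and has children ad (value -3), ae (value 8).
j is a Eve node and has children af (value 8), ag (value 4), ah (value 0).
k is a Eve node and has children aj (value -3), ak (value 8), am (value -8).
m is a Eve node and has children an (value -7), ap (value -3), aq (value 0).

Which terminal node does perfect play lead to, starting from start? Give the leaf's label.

a (Eve): min(-2, -1) = -2
b (Eve): min(8, -3) = -3
M1 (Uma): max(-2, -3) = -2
c (Eve): min(-6, -8) = -8
d (Eve): min(-1, 7) = -1
e (Eve): min(-7, 5) = -7
M2 (Uma): max(-8, -1, -7) = -1
f (Eve): min(1, -8) = -8
g (Eve): min(-5, 5, -6) = -6
h (Eve): min(-3, 8) = -3
M3 (Uma): max(-8, -6, -3) = -3
j (Eve): min(8, 4, 0) = 0
k (Eve): min(-3, 8, -8) = -8
m (Eve): min(-7, -3, 0) = -7
M4 (Uma): max(0, -8, -7) = 0
start (Eve): min(-2, -1, -3, 0) = -3
At start, Eve picks M3 (lowest: -3).
At M3, Uma picks h (highest: -3).
At h, Eve picks ad (lowest: -3).
Terminal value -3.

ad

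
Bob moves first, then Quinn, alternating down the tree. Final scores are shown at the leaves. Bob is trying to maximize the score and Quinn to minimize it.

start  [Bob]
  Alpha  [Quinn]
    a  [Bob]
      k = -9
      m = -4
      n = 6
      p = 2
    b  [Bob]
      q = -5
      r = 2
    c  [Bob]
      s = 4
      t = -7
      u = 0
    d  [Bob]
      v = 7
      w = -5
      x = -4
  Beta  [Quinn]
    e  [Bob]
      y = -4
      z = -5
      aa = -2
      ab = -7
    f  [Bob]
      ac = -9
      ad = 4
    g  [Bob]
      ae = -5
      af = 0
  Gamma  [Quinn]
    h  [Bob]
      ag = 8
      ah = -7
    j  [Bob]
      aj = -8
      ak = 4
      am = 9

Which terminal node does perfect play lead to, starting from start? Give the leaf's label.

ag

a (Bob): max(-9, -4, 6, 2) = 6
b (Bob): max(-5, 2) = 2
c (Bob): max(4, -7, 0) = 4
d (Bob): max(7, -5, -4) = 7
Alpha (Quinn): min(6, 2, 4, 7) = 2
e (Bob): max(-4, -5, -2, -7) = -2
f (Bob): max(-9, 4) = 4
g (Bob): max(-5, 0) = 0
Beta (Quinn): min(-2, 4, 0) = -2
h (Bob): max(8, -7) = 8
j (Bob): max(-8, 4, 9) = 9
Gamma (Quinn): min(8, 9) = 8
start (Bob): max(2, -2, 8) = 8
At start, Bob picks Gamma (highest: 8).
At Gamma, Quinn picks h (lowest: 8).
At h, Bob picks ag (highest: 8).
Terminal value 8.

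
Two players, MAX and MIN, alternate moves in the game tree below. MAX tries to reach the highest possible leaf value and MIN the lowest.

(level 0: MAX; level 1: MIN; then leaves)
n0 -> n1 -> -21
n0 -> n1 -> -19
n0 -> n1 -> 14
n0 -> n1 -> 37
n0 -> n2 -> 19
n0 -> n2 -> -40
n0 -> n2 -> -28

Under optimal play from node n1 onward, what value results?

-21

n1 (MIN): min(-21, -19, 14, 37) = -21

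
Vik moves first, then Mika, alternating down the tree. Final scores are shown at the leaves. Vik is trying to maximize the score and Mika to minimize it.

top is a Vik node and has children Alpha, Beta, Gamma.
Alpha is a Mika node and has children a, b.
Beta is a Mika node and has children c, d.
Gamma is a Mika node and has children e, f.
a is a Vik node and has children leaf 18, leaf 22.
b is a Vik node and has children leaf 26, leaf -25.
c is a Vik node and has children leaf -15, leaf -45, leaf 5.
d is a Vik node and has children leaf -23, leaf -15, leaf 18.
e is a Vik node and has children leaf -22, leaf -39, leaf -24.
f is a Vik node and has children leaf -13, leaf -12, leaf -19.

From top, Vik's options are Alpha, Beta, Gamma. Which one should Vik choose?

a (Vik): max(18, 22) = 22
b (Vik): max(26, -25) = 26
Alpha (Mika): min(22, 26) = 22
c (Vik): max(-15, -45, 5) = 5
d (Vik): max(-23, -15, 18) = 18
Beta (Mika): min(5, 18) = 5
e (Vik): max(-22, -39, -24) = -22
f (Vik): max(-13, -12, -19) = -12
Gamma (Mika): min(-22, -12) = -22
top (Vik): max(22, 5, -22) = 22
Vik at top wants the highest of {Alpha=22, Beta=5, Gamma=-22}, so chooses Alpha.

Alpha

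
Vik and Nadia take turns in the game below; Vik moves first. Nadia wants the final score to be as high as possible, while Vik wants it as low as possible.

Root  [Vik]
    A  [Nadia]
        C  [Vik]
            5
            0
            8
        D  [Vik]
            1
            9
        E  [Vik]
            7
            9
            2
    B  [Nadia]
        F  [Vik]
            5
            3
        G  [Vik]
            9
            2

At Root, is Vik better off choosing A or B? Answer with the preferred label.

A

C (Vik): min(5, 0, 8) = 0
D (Vik): min(1, 9) = 1
E (Vik): min(7, 9, 2) = 2
A (Nadia): max(0, 1, 2) = 2
F (Vik): min(5, 3) = 3
G (Vik): min(9, 2) = 2
B (Nadia): max(3, 2) = 3
Vik prefers the lower value; A=2, B=3. A is better since 2 < 3.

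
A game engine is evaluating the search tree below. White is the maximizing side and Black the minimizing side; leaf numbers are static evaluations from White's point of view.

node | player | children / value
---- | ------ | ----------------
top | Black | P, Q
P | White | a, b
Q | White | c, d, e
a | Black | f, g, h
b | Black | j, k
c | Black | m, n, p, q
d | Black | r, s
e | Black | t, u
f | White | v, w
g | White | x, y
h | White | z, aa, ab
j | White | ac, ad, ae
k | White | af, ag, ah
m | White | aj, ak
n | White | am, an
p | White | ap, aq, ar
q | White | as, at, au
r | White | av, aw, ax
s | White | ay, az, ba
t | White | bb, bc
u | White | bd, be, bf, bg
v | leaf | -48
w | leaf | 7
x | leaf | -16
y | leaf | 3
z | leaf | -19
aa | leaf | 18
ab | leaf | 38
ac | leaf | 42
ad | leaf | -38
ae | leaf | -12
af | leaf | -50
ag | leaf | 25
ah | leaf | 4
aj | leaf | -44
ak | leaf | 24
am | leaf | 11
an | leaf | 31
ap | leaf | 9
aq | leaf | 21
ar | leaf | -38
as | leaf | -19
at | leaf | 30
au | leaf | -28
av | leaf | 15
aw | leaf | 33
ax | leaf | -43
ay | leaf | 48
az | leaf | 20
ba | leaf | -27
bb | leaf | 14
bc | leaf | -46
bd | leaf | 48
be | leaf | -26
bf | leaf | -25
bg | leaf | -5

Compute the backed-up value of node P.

f (White): max(-48, 7) = 7
g (White): max(-16, 3) = 3
h (White): max(-19, 18, 38) = 38
a (Black): min(7, 3, 38) = 3
j (White): max(42, -38, -12) = 42
k (White): max(-50, 25, 4) = 25
b (Black): min(42, 25) = 25
P (White): max(3, 25) = 25

25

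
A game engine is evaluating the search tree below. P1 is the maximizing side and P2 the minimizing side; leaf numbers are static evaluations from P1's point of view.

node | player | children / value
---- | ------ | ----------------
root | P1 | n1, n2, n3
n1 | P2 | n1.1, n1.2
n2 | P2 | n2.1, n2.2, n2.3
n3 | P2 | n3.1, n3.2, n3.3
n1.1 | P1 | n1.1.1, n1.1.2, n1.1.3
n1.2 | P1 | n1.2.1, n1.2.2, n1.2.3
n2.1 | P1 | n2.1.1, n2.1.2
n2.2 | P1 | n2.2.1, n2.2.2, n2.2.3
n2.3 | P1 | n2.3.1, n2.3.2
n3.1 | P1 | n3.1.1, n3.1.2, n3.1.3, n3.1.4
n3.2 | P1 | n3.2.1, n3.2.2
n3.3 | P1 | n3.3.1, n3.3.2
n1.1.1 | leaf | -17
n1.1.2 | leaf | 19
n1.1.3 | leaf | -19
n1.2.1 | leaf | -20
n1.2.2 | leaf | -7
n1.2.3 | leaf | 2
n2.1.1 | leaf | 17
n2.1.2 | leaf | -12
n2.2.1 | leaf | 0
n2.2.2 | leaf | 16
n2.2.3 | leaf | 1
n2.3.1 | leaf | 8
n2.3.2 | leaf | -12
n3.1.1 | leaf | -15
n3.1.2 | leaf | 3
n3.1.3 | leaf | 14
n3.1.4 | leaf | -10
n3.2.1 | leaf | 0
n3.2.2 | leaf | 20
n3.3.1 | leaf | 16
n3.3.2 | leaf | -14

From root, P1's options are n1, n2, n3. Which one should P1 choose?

n1.1 (P1): max(-17, 19, -19) = 19
n1.2 (P1): max(-20, -7, 2) = 2
n1 (P2): min(19, 2) = 2
n2.1 (P1): max(17, -12) = 17
n2.2 (P1): max(0, 16, 1) = 16
n2.3 (P1): max(8, -12) = 8
n2 (P2): min(17, 16, 8) = 8
n3.1 (P1): max(-15, 3, 14, -10) = 14
n3.2 (P1): max(0, 20) = 20
n3.3 (P1): max(16, -14) = 16
n3 (P2): min(14, 20, 16) = 14
root (P1): max(2, 8, 14) = 14
P1 at root wants the highest of {n1=2, n2=8, n3=14}, so chooses n3.

n3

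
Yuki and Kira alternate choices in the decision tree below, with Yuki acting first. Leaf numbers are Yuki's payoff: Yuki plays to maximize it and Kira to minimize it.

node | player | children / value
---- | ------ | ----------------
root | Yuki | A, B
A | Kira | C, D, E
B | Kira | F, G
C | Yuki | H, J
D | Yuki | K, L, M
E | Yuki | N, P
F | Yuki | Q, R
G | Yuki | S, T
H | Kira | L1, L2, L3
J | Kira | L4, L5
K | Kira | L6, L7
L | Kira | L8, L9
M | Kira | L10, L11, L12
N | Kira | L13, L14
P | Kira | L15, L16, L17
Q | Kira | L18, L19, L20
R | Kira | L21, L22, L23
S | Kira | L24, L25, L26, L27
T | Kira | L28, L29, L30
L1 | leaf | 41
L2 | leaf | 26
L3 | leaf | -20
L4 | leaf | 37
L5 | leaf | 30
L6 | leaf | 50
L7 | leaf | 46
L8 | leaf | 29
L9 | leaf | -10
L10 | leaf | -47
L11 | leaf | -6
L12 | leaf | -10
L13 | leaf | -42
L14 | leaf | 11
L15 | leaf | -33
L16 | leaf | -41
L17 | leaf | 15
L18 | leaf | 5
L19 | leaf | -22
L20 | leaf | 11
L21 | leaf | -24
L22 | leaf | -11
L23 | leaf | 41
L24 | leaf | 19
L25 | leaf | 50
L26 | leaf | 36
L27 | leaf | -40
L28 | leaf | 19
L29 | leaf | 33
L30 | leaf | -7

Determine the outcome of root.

H (Kira): min(41, 26, -20) = -20
J (Kira): min(37, 30) = 30
C (Yuki): max(-20, 30) = 30
K (Kira): min(50, 46) = 46
L (Kira): min(29, -10) = -10
M (Kira): min(-47, -6, -10) = -47
D (Yuki): max(46, -10, -47) = 46
N (Kira): min(-42, 11) = -42
P (Kira): min(-33, -41, 15) = -41
E (Yuki): max(-42, -41) = -41
A (Kira): min(30, 46, -41) = -41
Q (Kira): min(5, -22, 11) = -22
R (Kira): min(-24, -11, 41) = -24
F (Yuki): max(-22, -24) = -22
S (Kira): min(19, 50, 36, -40) = -40
T (Kira): min(19, 33, -7) = -7
G (Yuki): max(-40, -7) = -7
B (Kira): min(-22, -7) = -22
root (Yuki): max(-41, -22) = -22

-22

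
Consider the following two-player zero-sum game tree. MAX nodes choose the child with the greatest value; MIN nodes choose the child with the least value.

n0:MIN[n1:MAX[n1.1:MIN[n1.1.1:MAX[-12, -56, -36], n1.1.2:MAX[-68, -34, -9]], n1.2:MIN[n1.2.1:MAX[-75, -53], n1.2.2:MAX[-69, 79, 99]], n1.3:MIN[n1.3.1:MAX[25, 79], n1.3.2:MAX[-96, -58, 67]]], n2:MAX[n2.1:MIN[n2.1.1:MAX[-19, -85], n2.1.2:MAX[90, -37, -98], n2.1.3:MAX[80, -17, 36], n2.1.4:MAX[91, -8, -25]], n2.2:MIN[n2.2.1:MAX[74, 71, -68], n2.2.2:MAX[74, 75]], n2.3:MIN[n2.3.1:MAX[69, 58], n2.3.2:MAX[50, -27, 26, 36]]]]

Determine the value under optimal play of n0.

67

n1.1.1 (MAX): max(-12, -56, -36) = -12
n1.1.2 (MAX): max(-68, -34, -9) = -9
n1.1 (MIN): min(-12, -9) = -12
n1.2.1 (MAX): max(-75, -53) = -53
n1.2.2 (MAX): max(-69, 79, 99) = 99
n1.2 (MIN): min(-53, 99) = -53
n1.3.1 (MAX): max(25, 79) = 79
n1.3.2 (MAX): max(-96, -58, 67) = 67
n1.3 (MIN): min(79, 67) = 67
n1 (MAX): max(-12, -53, 67) = 67
n2.1.1 (MAX): max(-19, -85) = -19
n2.1.2 (MAX): max(90, -37, -98) = 90
n2.1.3 (MAX): max(80, -17, 36) = 80
n2.1.4 (MAX): max(91, -8, -25) = 91
n2.1 (MIN): min(-19, 90, 80, 91) = -19
n2.2.1 (MAX): max(74, 71, -68) = 74
n2.2.2 (MAX): max(74, 75) = 75
n2.2 (MIN): min(74, 75) = 74
n2.3.1 (MAX): max(69, 58) = 69
n2.3.2 (MAX): max(50, -27, 26, 36) = 50
n2.3 (MIN): min(69, 50) = 50
n2 (MAX): max(-19, 74, 50) = 74
n0 (MIN): min(67, 74) = 67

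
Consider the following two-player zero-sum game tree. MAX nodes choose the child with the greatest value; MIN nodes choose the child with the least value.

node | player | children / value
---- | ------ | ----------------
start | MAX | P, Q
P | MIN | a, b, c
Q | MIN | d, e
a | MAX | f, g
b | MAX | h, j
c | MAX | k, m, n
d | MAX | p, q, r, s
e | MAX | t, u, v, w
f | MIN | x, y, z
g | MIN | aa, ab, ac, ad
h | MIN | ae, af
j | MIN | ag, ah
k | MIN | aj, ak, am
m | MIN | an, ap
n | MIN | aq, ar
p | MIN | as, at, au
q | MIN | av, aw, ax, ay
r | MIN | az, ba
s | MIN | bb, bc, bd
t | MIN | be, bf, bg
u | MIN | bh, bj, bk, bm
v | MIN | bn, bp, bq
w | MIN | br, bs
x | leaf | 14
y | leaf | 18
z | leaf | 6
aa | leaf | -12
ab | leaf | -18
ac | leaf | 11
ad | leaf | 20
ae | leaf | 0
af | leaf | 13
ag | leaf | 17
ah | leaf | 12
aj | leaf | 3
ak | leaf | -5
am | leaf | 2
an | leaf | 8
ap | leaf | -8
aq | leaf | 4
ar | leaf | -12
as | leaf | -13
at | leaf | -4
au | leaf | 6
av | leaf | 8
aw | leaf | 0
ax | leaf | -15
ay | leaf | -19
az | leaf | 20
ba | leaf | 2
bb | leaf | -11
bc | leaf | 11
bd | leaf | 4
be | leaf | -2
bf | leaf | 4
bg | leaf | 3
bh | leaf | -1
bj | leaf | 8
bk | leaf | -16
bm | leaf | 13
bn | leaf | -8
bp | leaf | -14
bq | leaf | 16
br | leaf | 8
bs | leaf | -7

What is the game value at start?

f (MIN): min(14, 18, 6) = 6
g (MIN): min(-12, -18, 11, 20) = -18
a (MAX): max(6, -18) = 6
h (MIN): min(0, 13) = 0
j (MIN): min(17, 12) = 12
b (MAX): max(0, 12) = 12
k (MIN): min(3, -5, 2) = -5
m (MIN): min(8, -8) = -8
n (MIN): min(4, -12) = -12
c (MAX): max(-5, -8, -12) = -5
P (MIN): min(6, 12, -5) = -5
p (MIN): min(-13, -4, 6) = -13
q (MIN): min(8, 0, -15, -19) = -19
r (MIN): min(20, 2) = 2
s (MIN): min(-11, 11, 4) = -11
d (MAX): max(-13, -19, 2, -11) = 2
t (MIN): min(-2, 4, 3) = -2
u (MIN): min(-1, 8, -16, 13) = -16
v (MIN): min(-8, -14, 16) = -14
w (MIN): min(8, -7) = -7
e (MAX): max(-2, -16, -14, -7) = -2
Q (MIN): min(2, -2) = -2
start (MAX): max(-5, -2) = -2

-2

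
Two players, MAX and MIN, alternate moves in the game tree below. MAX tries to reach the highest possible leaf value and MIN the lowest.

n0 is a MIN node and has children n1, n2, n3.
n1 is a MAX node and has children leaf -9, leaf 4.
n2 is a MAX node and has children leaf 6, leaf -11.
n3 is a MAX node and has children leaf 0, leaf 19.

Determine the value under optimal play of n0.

4

n1 (MAX): max(-9, 4) = 4
n2 (MAX): max(6, -11) = 6
n3 (MAX): max(0, 19) = 19
n0 (MIN): min(4, 6, 19) = 4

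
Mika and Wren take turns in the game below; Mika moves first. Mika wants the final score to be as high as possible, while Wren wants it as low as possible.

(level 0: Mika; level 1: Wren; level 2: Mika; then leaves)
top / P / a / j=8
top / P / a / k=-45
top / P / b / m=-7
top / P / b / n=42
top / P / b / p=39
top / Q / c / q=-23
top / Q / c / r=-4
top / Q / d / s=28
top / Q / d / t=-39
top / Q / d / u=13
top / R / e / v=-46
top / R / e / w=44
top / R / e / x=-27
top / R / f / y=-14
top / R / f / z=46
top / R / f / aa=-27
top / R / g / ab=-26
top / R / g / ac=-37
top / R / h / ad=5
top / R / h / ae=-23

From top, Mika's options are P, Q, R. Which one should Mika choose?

P

a (Mika): max(8, -45) = 8
b (Mika): max(-7, 42, 39) = 42
P (Wren): min(8, 42) = 8
c (Mika): max(-23, -4) = -4
d (Mika): max(28, -39, 13) = 28
Q (Wren): min(-4, 28) = -4
e (Mika): max(-46, 44, -27) = 44
f (Mika): max(-14, 46, -27) = 46
g (Mika): max(-26, -37) = -26
h (Mika): max(5, -23) = 5
R (Wren): min(44, 46, -26, 5) = -26
top (Mika): max(8, -4, -26) = 8
Mika at top wants the highest of {P=8, Q=-4, R=-26}, so chooses P.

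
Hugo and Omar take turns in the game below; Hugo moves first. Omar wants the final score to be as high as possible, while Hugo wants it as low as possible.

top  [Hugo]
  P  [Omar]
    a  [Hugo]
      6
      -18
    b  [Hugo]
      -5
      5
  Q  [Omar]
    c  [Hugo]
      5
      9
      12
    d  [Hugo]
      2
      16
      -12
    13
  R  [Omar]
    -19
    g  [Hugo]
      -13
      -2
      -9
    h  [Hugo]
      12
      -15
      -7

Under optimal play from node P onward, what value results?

-5

a (Hugo): min(6, -18) = -18
b (Hugo): min(-5, 5) = -5
P (Omar): max(-18, -5) = -5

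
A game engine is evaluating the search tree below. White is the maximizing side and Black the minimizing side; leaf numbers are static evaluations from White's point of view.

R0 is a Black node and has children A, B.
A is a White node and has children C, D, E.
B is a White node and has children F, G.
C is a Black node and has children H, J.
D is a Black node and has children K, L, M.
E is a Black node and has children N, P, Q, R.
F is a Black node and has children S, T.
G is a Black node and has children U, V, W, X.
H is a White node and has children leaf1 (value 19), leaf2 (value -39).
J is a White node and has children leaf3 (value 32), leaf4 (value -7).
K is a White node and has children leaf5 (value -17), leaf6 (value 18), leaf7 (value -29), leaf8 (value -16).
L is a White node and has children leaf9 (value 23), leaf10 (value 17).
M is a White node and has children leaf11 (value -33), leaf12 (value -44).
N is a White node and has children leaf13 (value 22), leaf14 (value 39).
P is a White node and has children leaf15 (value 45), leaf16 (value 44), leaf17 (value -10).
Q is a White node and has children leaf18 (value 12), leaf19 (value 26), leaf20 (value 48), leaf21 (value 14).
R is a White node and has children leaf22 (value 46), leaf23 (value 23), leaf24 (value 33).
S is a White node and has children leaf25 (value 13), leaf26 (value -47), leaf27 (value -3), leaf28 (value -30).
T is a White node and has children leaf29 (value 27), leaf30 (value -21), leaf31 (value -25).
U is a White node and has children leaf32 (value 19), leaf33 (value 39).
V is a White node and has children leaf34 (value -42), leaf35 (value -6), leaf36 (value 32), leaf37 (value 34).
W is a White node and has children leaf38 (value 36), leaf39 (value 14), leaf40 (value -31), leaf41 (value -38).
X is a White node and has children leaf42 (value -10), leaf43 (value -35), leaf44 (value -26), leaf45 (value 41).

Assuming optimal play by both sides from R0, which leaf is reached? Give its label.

H (White): max(19, -39) = 19
J (White): max(32, -7) = 32
C (Black): min(19, 32) = 19
K (White): max(-17, 18, -29, -16) = 18
L (White): max(23, 17) = 23
M (White): max(-33, -44) = -33
D (Black): min(18, 23, -33) = -33
N (White): max(22, 39) = 39
P (White): max(45, 44, -10) = 45
Q (White): max(12, 26, 48, 14) = 48
R (White): max(46, 23, 33) = 46
E (Black): min(39, 45, 48, 46) = 39
A (White): max(19, -33, 39) = 39
S (White): max(13, -47, -3, -30) = 13
T (White): max(27, -21, -25) = 27
F (Black): min(13, 27) = 13
U (White): max(19, 39) = 39
V (White): max(-42, -6, 32, 34) = 34
W (White): max(36, 14, -31, -38) = 36
X (White): max(-10, -35, -26, 41) = 41
G (Black): min(39, 34, 36, 41) = 34
B (White): max(13, 34) = 34
R0 (Black): min(39, 34) = 34
At R0, Black picks B (lowest: 34).
At B, White picks G (highest: 34).
At G, Black picks V (lowest: 34).
At V, White picks leaf37 (highest: 34).
Terminal value 34.

leaf37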